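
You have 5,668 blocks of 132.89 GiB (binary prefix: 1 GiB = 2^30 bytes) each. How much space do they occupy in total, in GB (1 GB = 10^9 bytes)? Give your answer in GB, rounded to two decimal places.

808,764.38 GB

Total = 5,668 × 132.89 GiB = 753220.52 GiB
= 753220.52 × 1,073,741,824 bytes = 808,764,375,019,028.48 bytes
1 GB = 1,000,000,000 bytes
808,764,375,019,028.48 / 1,000,000,000 = 808,764.38 GB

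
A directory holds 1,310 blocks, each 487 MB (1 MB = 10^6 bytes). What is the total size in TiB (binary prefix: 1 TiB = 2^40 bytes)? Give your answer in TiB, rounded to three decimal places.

Total = 1,310 × 487 MB = 637,970 MB
= 637,970 × 1,000,000 bytes = 637,970,000,000 bytes
1 TiB = 1,099,511,627,776 bytes
637,970,000,000 / 1,099,511,627,776 = 0.580 TiB

0.580 TiB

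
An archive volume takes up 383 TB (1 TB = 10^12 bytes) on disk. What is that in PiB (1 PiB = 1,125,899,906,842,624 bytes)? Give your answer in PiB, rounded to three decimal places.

0.340 PiB

383 TB × 1,000,000,000,000 bytes/TB = 383,000,000,000,000 bytes
1 PiB = 2^50 bytes = 1,125,899,906,842,624 bytes
383,000,000,000,000 / 1,125,899,906,842,624 = 0.340 PiB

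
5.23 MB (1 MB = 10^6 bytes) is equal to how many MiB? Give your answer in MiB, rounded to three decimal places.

5.23 MB × 1,000,000 bytes/MB = 5,230,000 bytes
1 MiB = 1,048,576 bytes
5,230,000 / 1,048,576 = 4.988 MiB

4.988 MiB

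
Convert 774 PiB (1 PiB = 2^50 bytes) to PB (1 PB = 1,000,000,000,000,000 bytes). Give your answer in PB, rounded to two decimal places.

871.45 PB

774 PiB = 774 × 2^50 bytes = 871,446,527,896,190,976 bytes
1 PB = 1,000,000,000,000,000 bytes
871,446,527,896,190,976 / 1,000,000,000,000,000 = 871.45 PB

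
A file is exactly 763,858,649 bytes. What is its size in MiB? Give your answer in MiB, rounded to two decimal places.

763,858,649 bytes given.
1 MiB = 2^20 bytes = 1,048,576 bytes
763,858,649 / 1,048,576 = 728.47 MiB

728.47 MiB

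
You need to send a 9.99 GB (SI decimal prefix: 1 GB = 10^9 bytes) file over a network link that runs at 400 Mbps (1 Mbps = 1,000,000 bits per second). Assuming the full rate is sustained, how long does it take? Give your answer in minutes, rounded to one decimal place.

3.3 minutes

9.99 GB = 9,990,000,000 bytes = 79,920,000,000 bits
400 Mbps = 400,000,000 bits/s
time = 79,920,000,000 / 400,000,000 = 199.80 s
199.80 s / 60 = 3.3 minutes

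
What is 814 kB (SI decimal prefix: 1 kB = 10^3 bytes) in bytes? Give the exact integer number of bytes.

814 × 1,000 = 814,000 bytes

814,000 bytes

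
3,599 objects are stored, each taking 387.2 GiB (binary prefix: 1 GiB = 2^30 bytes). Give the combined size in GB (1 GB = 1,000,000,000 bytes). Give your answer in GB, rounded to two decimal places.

1,496,294.45 GB

Total = 3,599 × 387.2 GiB = 1393532.8 GiB
= 1393532.8 × 1,073,741,824 bytes = 1,496,294,450,475,827.2 bytes
1 GB = 1,000,000,000 bytes
1,496,294,450,475,827.2 / 1,000,000,000 = 1,496,294.45 GB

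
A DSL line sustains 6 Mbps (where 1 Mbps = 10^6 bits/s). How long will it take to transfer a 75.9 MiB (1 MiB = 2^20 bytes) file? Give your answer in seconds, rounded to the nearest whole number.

75.9 MiB = 79,586,918.4 bytes = 636,695,347.2 bits
6 Mbps = 6,000,000 bits/s
time = 636,695,347.2 / 6,000,000 = 106 s

106 seconds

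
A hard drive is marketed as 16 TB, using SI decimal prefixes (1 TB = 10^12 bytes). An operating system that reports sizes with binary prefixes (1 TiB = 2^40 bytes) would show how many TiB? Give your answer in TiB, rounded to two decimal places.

14.55 TiB

16 TB = 16 × 10^12 bytes = 16,000,000,000,000 bytes
1 TiB = 2^40 bytes = 1,099,511,627,776 bytes
16,000,000,000,000 / 1,099,511,627,776 = 14.55 TiB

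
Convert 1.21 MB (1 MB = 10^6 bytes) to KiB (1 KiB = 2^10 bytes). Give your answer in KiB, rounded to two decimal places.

1,181.64 KiB

1.21 MB = 1.21 × 10^6 bytes = 1,210,000 bytes
1 KiB = 2^10 bytes = 1,024 bytes
1,210,000 / 1,024 = 1,181.64 KiB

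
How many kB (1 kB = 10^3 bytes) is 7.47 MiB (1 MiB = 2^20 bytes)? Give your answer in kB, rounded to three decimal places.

7.47 MiB = 7.47 × 2^20 bytes = 7,832,862.72 bytes
1 kB = 1,000 bytes
7,832,862.72 / 1,000 = 7,832.863 kB

7,832.863 kB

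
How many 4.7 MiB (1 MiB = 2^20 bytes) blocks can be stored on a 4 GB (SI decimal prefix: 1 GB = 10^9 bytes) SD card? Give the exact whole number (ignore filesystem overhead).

811

Capacity: 4 GB = 4,000,000,000 bytes
Per item: 4.7 MiB = 4,928,307.2 bytes
⌊4,000,000,000 / 4,928,307.2⌋ = 811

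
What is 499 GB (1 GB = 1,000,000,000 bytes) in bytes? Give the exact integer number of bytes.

499 × 1,000,000,000 = 499,000,000,000 bytes

499,000,000,000 bytes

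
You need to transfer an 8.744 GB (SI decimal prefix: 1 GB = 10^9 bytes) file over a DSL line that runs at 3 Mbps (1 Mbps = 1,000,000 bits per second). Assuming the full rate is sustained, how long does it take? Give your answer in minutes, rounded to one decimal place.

388.6 minutes

8.744 GB = 8,744,000,000 bytes = 69,952,000,000 bits
3 Mbps = 3,000,000 bits/s
time = 69,952,000,000 / 3,000,000 = 23,317.33 s
23,317.33 s / 60 = 388.6 minutes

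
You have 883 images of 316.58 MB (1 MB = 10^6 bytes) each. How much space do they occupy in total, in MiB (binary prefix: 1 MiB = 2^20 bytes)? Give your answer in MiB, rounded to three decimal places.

266,590.252 MiB

Total = 883 × 316.58 MB = 279540.14 MB
= 279540.14 × 1,000,000 bytes = 279,540,140,000 bytes
1 MiB = 1,048,576 bytes
279,540,140,000 / 1,048,576 = 266,590.252 MiB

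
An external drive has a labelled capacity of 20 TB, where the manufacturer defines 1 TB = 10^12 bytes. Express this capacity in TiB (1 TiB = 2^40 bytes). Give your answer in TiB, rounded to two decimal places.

20 TB × 1,000,000,000,000 bytes/TB = 20,000,000,000,000 bytes
1 TiB = 2^40 bytes = 1,099,511,627,776 bytes
20,000,000,000,000 / 1,099,511,627,776 = 18.19 TiB

18.19 TiB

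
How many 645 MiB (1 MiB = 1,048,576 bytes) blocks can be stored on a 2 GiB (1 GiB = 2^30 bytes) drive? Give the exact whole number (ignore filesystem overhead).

3

Capacity: 2 GiB = 2,147,483,648 bytes
Per item: 645 MiB = 676,331,520 bytes
⌊2,147,483,648 / 676,331,520⌋ = 3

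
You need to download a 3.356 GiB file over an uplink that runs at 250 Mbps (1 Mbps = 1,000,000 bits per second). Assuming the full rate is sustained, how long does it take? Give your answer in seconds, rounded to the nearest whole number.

3.356 GiB = 3,603,477,561.344 bytes = 28,827,820,490.752 bits
250 Mbps = 250,000,000 bits/s
time = 28,827,820,490.752 / 250,000,000 = 115 s

115 seconds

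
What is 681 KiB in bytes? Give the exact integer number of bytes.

697,344 bytes

681 × 1,024 = 697,344 bytes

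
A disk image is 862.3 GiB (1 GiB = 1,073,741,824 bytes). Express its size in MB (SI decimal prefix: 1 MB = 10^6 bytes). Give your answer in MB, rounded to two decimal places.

925,887.57 MB

862.3 GiB = 862.3 × 2^30 bytes = 925,887,574,835.2 bytes
1 MB = 10^6 bytes = 1,000,000 bytes
925,887,574,835.2 / 1,000,000 = 925,887.57 MB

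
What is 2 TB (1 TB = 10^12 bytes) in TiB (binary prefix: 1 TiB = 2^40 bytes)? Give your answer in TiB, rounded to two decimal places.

2 TB = 2 × 10^12 bytes = 2,000,000,000,000 bytes
1 TiB = 2^40 bytes = 1,099,511,627,776 bytes
2,000,000,000,000 / 1,099,511,627,776 = 1.82 TiB

1.82 TiB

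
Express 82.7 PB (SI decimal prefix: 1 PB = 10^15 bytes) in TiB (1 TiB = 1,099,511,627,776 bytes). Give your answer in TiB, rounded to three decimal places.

82.7 PB = 82.7 × 10^15 bytes = 82,700,000,000,000,000 bytes
1 TiB = 1,099,511,627,776 bytes
82,700,000,000,000,000 / 1,099,511,627,776 = 75,215.212 TiB

75,215.212 TiB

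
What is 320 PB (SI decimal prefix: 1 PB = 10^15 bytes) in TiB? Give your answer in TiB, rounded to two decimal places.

291,038.30 TiB

320 PB × 1,000,000,000,000,000 bytes/PB = 320,000,000,000,000,000 bytes
1 TiB = 2^40 bytes = 1,099,511,627,776 bytes
320,000,000,000,000,000 / 1,099,511,627,776 = 291,038.30 TiB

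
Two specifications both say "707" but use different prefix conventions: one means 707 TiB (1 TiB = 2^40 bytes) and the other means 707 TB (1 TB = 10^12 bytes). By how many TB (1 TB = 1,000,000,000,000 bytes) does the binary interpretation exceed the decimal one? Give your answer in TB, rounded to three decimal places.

70.355 TB

707 TiB = 707 × 1,099,511,627,776 = 777,354,720,837,632 bytes
707 TB = 707 × 1,000,000,000,000 = 707,000,000,000,000 bytes
difference = 70,354,720,837,632 bytes
70,354,720,837,632 / 1,000,000,000,000 = 70.355 TB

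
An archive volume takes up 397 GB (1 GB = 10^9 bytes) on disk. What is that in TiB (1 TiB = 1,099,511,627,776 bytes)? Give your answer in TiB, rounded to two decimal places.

0.36 TiB

397 GB = 397 × 10^9 bytes = 397,000,000,000 bytes
1 TiB = 1,099,511,627,776 bytes
397,000,000,000 / 1,099,511,627,776 = 0.36 TiB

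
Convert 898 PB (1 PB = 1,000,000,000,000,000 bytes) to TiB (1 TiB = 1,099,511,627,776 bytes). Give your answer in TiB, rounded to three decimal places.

816,726.242 TiB

898 PB = 898 × 10^15 bytes = 898,000,000,000,000,000 bytes
1 TiB = 1,099,511,627,776 bytes
898,000,000,000,000,000 / 1,099,511,627,776 = 816,726.242 TiB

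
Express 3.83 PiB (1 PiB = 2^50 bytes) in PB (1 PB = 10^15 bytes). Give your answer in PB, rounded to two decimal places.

3.83 PiB × 1,125,899,906,842,624 bytes/PiB = 4,312,196,643,207,249.92 bytes
1 PB = 1,000,000,000,000,000 bytes
4,312,196,643,207,249.92 / 1,000,000,000,000,000 = 4.31 PB

4.31 PB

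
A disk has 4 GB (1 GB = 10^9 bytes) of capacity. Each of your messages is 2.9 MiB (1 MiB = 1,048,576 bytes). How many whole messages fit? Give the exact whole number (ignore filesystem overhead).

1,315

Capacity: 4 GB = 4,000,000,000 bytes
Per item: 2.9 MiB = 3,040,870.4 bytes
⌊4,000,000,000 / 3,040,870.4⌋ = 1,315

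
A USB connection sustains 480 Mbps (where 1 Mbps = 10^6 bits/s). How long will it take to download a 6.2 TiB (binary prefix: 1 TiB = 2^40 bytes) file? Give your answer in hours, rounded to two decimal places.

31.56 hours

6.2 TiB = 6,816,972,092,211.2 bytes = 54,535,776,737,689.6 bits
480 Mbps = 480,000,000 bits/s
time = 54,535,776,737,689.6 / 480,000,000 = 113,616.2015 s
113,616.2015 s / 3600 = 31.56 hours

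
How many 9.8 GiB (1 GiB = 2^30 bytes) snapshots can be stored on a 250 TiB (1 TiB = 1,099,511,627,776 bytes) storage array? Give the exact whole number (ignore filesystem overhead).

26,122

Capacity: 250 TiB = 274,877,906,944,000 bytes
Per item: 9.8 GiB = 10,522,669,875.2 bytes
⌊274,877,906,944,000 / 10,522,669,875.2⌋ = 26,122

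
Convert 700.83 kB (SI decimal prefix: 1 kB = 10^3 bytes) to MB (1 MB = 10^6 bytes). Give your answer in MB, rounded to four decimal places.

0.7008 MB

700.83 kB × 1,000 bytes/kB = 700,830 bytes
1 MB = 1,000,000 bytes
700,830 / 1,000,000 = 0.7008 MB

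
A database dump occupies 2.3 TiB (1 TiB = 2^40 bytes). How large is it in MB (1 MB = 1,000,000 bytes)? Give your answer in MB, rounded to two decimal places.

2.3 TiB = 2.3 × 2^40 bytes = 2,528,876,743,884.8 bytes
1 MB = 1,000,000 bytes
2,528,876,743,884.8 / 1,000,000 = 2,528,876.74 MB

2,528,876.74 MB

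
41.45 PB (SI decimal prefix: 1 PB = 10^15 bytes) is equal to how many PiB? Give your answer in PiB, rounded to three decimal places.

41.45 PB × 1,000,000,000,000,000 bytes/PB = 41,450,000,000,000,000 bytes
1 PiB = 1,125,899,906,842,624 bytes
41,450,000,000,000,000 / 1,125,899,906,842,624 = 36.815 PiB

36.815 PiB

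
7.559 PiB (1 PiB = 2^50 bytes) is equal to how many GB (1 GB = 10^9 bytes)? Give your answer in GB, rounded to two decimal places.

8,510,677.40 GB

7.559 PiB × 1,125,899,906,842,624 bytes/PiB = 8,510,677,395,823,394.816 bytes
1 GB = 10^9 bytes = 1,000,000,000 bytes
8,510,677,395,823,394.816 / 1,000,000,000 = 8,510,677.40 GB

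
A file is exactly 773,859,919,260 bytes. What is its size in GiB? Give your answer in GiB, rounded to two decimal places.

720.71 GiB

773,859,919,260 bytes given.
1 GiB = 2^30 bytes = 1,073,741,824 bytes
773,859,919,260 / 1,073,741,824 = 720.71 GiB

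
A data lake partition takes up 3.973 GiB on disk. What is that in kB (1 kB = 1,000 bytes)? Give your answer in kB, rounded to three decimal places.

3.973 GiB = 3.973 × 2^30 bytes = 4,265,976,266.752 bytes
1 kB = 10^3 bytes = 1,000 bytes
4,265,976,266.752 / 1,000 = 4,265,976.267 kB

4,265,976.267 kB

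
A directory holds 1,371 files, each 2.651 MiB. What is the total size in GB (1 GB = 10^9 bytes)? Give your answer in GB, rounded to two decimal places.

Total = 1,371 × 2.651 MiB = 3634.521 MiB
= 3634.521 × 1,048,576 bytes = 3,811,071,492.096 bytes
1 GB = 1,000,000,000 bytes
3,811,071,492.096 / 1,000,000,000 = 3.81 GB

3.81 GB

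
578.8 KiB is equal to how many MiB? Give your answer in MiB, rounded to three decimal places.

0.565 MiB

578.8 KiB × 1,024 bytes/KiB = 592,691.2 bytes
1 MiB = 1,048,576 bytes
592,691.2 / 1,048,576 = 0.565 MiB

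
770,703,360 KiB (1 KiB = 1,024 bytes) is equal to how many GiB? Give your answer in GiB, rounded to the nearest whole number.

770,703,360 KiB = 770,703,360 × 2^10 bytes = 789,200,240,640 bytes
1 GiB = 2^30 bytes = 1,073,741,824 bytes
789,200,240,640 / 1,073,741,824 = 735 GiB

735 GiB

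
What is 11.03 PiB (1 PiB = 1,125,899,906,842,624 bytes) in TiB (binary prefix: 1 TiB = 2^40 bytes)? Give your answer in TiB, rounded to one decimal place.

11.03 PiB = 11.03 × 2^50 bytes = 12,418,675,972,474,142.72 bytes
1 TiB = 1,099,511,627,776 bytes
12,418,675,972,474,142.72 / 1,099,511,627,776 = 11,294.7 TiB

11,294.7 TiB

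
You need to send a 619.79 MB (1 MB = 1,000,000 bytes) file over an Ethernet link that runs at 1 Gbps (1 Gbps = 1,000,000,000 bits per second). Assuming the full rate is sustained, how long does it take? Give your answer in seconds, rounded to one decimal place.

5.0 seconds

619.79 MB = 619,790,000 bytes = 4,958,320,000 bits
1 Gbps = 1,000,000,000 bits/s
time = 4,958,320,000 / 1,000,000,000 = 5.0 s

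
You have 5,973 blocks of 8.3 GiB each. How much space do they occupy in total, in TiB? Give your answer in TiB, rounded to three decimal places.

Total = 5,973 × 8.3 GiB = 49575.9 GiB
= 49575.9 × 1,073,741,824 bytes = 53,231,717,292,441.6 bytes
1 TiB = 1,099,511,627,776 bytes
53,231,717,292,441.6 / 1,099,511,627,776 = 48.414 TiB

48.414 TiB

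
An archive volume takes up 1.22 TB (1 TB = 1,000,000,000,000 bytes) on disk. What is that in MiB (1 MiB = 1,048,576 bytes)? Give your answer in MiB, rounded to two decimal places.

1.22 TB × 1,000,000,000,000 bytes/TB = 1,220,000,000,000 bytes
1 MiB = 2^20 bytes = 1,048,576 bytes
1,220,000,000,000 / 1,048,576 = 1,163,482.67 MiB

1,163,482.67 MiB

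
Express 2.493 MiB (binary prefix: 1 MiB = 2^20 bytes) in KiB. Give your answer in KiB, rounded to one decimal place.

2,552.8 KiB

2.493 MiB × 1,048,576 bytes/MiB = 2,614,099.968 bytes
1 KiB = 1,024 bytes
2,614,099.968 / 1,024 = 2,552.8 KiB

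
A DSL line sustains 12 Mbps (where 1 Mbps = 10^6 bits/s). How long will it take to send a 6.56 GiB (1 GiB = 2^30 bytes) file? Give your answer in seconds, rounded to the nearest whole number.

6.56 GiB = 7,043,746,365.44 bytes = 56,349,970,923.52 bits
12 Mbps = 12,000,000 bits/s
time = 56,349,970,923.52 / 12,000,000 = 4,696 s

4,696 seconds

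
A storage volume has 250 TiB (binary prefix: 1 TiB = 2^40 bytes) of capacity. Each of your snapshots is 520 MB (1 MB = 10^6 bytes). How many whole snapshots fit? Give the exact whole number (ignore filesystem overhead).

528,611

Capacity: 250 TiB = 274,877,906,944,000 bytes
Per item: 520 MB = 520,000,000 bytes
⌊274,877,906,944,000 / 520,000,000⌋ = 528,611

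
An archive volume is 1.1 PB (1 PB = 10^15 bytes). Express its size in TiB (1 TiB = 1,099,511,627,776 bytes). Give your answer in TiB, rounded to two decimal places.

1.1 PB = 1.1 × 10^15 bytes = 1,100,000,000,000,000 bytes
1 TiB = 1,099,511,627,776 bytes
1,100,000,000,000,000 / 1,099,511,627,776 = 1,000.44 TiB

1,000.44 TiB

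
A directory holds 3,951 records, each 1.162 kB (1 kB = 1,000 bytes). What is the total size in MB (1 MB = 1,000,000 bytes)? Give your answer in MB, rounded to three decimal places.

4.591 MB

Total = 3,951 × 1.162 kB = 4591.062 kB
= 4591.062 × 1,000 bytes = 4,591,062 bytes
1 MB = 1,000,000 bytes
4,591,062 / 1,000,000 = 4.591 MB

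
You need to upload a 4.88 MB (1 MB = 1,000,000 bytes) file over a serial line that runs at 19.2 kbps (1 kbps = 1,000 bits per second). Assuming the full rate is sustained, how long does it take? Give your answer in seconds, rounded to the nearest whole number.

2,033 seconds

4.88 MB = 4,880,000 bytes = 39,040,000 bits
19.2 kbps = 19,200 bits/s
time = 39,040,000 / 19,200 = 2,033 s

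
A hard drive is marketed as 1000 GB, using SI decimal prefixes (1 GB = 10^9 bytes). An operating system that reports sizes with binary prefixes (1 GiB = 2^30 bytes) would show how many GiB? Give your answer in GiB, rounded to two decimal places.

1000 GB = 1000 × 10^9 bytes = 1,000,000,000,000 bytes
1 GiB = 2^30 bytes = 1,073,741,824 bytes
1,000,000,000,000 / 1,073,741,824 = 931.32 GiB

931.32 GiB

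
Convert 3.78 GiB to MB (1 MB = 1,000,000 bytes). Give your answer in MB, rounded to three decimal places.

3.78 GiB = 3.78 × 2^30 bytes = 4,058,744,094.72 bytes
1 MB = 1,000,000 bytes
4,058,744,094.72 / 1,000,000 = 4,058.744 MB

4,058.744 MB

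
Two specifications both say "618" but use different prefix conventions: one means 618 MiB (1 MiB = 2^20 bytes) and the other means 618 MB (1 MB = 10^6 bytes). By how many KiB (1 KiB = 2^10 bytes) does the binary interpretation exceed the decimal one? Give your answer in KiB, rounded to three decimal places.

618 MiB = 618 × 1,048,576 = 648,019,968 bytes
618 MB = 618 × 1,000,000 = 618,000,000 bytes
difference = 30,019,968 bytes
30,019,968 / 1,024 = 29,316.375 KiB

29,316.375 KiB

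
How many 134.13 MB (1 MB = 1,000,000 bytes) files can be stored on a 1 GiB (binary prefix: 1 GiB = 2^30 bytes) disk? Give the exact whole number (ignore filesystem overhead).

8

Capacity: 1 GiB = 1,073,741,824 bytes
Per item: 134.13 MB = 134,130,000 bytes
⌊1,073,741,824 / 134,130,000⌋ = 8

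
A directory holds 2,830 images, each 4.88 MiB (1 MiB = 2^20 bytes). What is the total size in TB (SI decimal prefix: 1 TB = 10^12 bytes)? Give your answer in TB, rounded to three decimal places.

Total = 2,830 × 4.88 MiB = 13810.4 MiB
= 13810.4 × 1,048,576 bytes = 14,481,253,990.4 bytes
1 TB = 1,000,000,000,000 bytes
14,481,253,990.4 / 1,000,000,000,000 = 0.014 TB

0.014 TB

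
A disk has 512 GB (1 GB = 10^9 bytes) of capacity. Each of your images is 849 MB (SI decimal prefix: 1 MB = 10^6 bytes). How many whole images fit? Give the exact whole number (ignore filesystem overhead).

603

Capacity: 512 GB = 512,000,000,000 bytes
Per item: 849 MB = 849,000,000 bytes
⌊512,000,000,000 / 849,000,000⌋ = 603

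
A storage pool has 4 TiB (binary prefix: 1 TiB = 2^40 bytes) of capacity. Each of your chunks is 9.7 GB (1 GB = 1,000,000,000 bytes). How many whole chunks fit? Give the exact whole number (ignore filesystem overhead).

453

Capacity: 4 TiB = 4,398,046,511,104 bytes
Per item: 9.7 GB = 9,700,000,000 bytes
⌊4,398,046,511,104 / 9,700,000,000⌋ = 453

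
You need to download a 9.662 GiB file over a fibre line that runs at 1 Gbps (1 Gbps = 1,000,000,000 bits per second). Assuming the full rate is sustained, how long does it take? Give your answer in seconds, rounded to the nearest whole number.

83 seconds

9.662 GiB = 10,374,493,503.488 bytes = 82,995,948,027.904 bits
1 Gbps = 1,000,000,000 bits/s
time = 82,995,948,027.904 / 1,000,000,000 = 83 s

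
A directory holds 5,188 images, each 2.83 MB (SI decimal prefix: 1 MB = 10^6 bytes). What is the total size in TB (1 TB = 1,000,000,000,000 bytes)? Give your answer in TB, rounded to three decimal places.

0.015 TB

Total = 5,188 × 2.83 MB = 14682.04 MB
= 14682.04 × 1,000,000 bytes = 14,682,040,000 bytes
1 TB = 1,000,000,000,000 bytes
14,682,040,000 / 1,000,000,000,000 = 0.015 TB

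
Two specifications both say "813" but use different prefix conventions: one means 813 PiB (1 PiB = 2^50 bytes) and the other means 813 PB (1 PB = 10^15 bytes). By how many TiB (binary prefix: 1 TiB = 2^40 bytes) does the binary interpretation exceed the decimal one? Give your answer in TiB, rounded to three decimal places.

93,092.807 TiB

813 PiB = 813 × 1,125,899,906,842,624 = 915,356,624,263,053,312 bytes
813 PB = 813 × 1,000,000,000,000,000 = 813,000,000,000,000,000 bytes
difference = 102,356,624,263,053,312 bytes
102,356,624,263,053,312 / 1,099,511,627,776 = 93,092.807 TiB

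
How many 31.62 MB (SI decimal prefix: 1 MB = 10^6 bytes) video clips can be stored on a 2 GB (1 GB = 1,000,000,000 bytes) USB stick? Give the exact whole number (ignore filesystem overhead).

63

Capacity: 2 GB = 2,000,000,000 bytes
Per item: 31.62 MB = 31,620,000 bytes
⌊2,000,000,000 / 31,620,000⌋ = 63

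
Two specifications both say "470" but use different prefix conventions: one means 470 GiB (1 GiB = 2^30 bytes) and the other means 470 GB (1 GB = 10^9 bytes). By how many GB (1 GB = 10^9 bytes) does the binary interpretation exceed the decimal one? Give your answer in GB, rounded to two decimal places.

470 GiB = 470 × 1,073,741,824 = 504,658,657,280 bytes
470 GB = 470 × 1,000,000,000 = 470,000,000,000 bytes
difference = 34,658,657,280 bytes
34,658,657,280 / 1,000,000,000 = 34.66 GB

34.66 GB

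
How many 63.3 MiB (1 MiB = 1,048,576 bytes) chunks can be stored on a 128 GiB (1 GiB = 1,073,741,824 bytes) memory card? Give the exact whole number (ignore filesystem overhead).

2,070

Capacity: 128 GiB = 137,438,953,472 bytes
Per item: 63.3 MiB = 66,374,860.8 bytes
⌊137,438,953,472 / 66,374,860.8⌋ = 2,070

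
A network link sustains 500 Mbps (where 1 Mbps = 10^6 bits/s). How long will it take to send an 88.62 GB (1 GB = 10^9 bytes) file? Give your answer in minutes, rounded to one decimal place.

88.62 GB = 88,620,000,000 bytes = 708,960,000,000 bits
500 Mbps = 500,000,000 bits/s
time = 708,960,000,000 / 500,000,000 = 1,417.92 s
1,417.92 s / 60 = 23.6 minutes

23.6 minutes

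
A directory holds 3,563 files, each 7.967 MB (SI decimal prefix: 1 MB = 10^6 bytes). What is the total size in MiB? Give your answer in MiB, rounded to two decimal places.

27,071.40 MiB

Total = 3,563 × 7.967 MB = 28386.421 MB
= 28386.421 × 1,000,000 bytes = 28,386,421,000 bytes
1 MiB = 1,048,576 bytes
28,386,421,000 / 1,048,576 = 27,071.40 MiB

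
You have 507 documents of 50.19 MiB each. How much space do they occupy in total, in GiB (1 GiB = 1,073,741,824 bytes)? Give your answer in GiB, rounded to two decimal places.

Total = 507 × 50.19 MiB = 25446.33 MiB
= 25446.33 × 1,048,576 bytes = 26,682,410,926.08 bytes
1 GiB = 1,073,741,824 bytes
26,682,410,926.08 / 1,073,741,824 = 24.85 GiB

24.85 GiB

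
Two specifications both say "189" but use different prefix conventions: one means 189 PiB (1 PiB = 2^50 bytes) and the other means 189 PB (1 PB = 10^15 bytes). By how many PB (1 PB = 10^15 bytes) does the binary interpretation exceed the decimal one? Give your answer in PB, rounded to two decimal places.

23.80 PB

189 PiB = 189 × 1,125,899,906,842,624 = 212,795,082,393,255,936 bytes
189 PB = 189 × 1,000,000,000,000,000 = 189,000,000,000,000,000 bytes
difference = 23,795,082,393,255,936 bytes
23,795,082,393,255,936 / 1,000,000,000,000,000 = 23.80 PB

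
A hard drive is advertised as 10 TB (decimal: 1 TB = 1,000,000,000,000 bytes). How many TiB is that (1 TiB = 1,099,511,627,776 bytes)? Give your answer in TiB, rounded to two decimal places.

10 TB = 10 × 10^12 bytes = 10,000,000,000,000 bytes
1 TiB = 2^40 bytes = 1,099,511,627,776 bytes
10,000,000,000,000 / 1,099,511,627,776 = 9.09 TiB

9.09 TiB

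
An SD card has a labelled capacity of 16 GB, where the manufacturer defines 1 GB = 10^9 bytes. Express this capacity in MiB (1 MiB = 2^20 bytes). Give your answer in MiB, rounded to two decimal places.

15,258.79 MiB

16 GB × 1,000,000,000 bytes/GB = 16,000,000,000 bytes
1 MiB = 1,048,576 bytes
16,000,000,000 / 1,048,576 = 15,258.79 MiB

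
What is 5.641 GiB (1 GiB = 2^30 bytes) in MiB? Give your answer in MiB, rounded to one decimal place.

5,776.4 MiB

5.641 GiB × 1,073,741,824 bytes/GiB = 6,056,977,629.184 bytes
1 MiB = 1,048,576 bytes
6,056,977,629.184 / 1,048,576 = 5,776.4 MiB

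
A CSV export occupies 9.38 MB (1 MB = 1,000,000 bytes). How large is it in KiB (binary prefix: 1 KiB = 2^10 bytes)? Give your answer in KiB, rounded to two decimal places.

9,160.16 KiB

9.38 MB = 9.38 × 10^6 bytes = 9,380,000 bytes
1 KiB = 1,024 bytes
9,380,000 / 1,024 = 9,160.16 KiB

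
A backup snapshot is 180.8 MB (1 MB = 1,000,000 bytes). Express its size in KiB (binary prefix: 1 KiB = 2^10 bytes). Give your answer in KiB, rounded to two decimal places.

180.8 MB = 180.8 × 10^6 bytes = 180,800,000 bytes
1 KiB = 2^10 bytes = 1,024 bytes
180,800,000 / 1,024 = 176,562.50 KiB

176,562.50 KiB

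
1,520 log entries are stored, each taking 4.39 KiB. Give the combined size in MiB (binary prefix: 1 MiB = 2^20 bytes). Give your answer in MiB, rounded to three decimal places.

Total = 1,520 × 4.39 KiB = 6672.8 KiB
= 6672.8 × 1,024 bytes = 6,832,947.2 bytes
1 MiB = 1,048,576 bytes
6,832,947.2 / 1,048,576 = 6.516 MiB

6.516 MiB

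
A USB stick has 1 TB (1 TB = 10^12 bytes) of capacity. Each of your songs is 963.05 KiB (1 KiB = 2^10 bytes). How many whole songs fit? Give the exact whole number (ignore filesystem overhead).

1,014,030

Capacity: 1 TB = 1,000,000,000,000 bytes
Per item: 963.05 KiB = 986,163.2 bytes
⌊1,000,000,000,000 / 986,163.2⌋ = 1,014,030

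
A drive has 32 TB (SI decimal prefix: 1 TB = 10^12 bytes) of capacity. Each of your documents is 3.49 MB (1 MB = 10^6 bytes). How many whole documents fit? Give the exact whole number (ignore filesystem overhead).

9,169,054

Capacity: 32 TB = 32,000,000,000,000 bytes
Per item: 3.49 MB = 3,490,000 bytes
⌊32,000,000,000,000 / 3,490,000⌋ = 9,169,054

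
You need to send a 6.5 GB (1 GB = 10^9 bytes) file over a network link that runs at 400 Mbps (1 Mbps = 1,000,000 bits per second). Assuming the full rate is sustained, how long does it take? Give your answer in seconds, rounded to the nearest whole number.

6.5 GB = 6,500,000,000 bytes = 52,000,000,000 bits
400 Mbps = 400,000,000 bits/s
time = 52,000,000,000 / 400,000,000 = 130 s

130 seconds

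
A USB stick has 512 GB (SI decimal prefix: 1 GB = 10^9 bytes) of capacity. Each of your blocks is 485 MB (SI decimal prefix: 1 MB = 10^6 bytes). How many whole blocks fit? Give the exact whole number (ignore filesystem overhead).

1,055

Capacity: 512 GB = 512,000,000,000 bytes
Per item: 485 MB = 485,000,000 bytes
⌊512,000,000,000 / 485,000,000⌋ = 1,055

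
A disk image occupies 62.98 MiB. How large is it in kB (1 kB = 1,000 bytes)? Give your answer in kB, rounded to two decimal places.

62.98 MiB = 62.98 × 2^20 bytes = 66,039,316.48 bytes
1 kB = 10^3 bytes = 1,000 bytes
66,039,316.48 / 1,000 = 66,039.32 kB

66,039.32 kB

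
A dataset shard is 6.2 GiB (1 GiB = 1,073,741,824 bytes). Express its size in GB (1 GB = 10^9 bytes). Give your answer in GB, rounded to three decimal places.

6.2 GiB = 6.2 × 2^30 bytes = 6,657,199,308.8 bytes
1 GB = 10^9 bytes = 1,000,000,000 bytes
6,657,199,308.8 / 1,000,000,000 = 6.657 GB

6.657 GB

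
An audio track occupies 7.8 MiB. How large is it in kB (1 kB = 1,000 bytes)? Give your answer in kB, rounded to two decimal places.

8,178.89 kB

7.8 MiB = 7.8 × 2^20 bytes = 8,178,892.8 bytes
1 kB = 10^3 bytes = 1,000 bytes
8,178,892.8 / 1,000 = 8,178.89 kB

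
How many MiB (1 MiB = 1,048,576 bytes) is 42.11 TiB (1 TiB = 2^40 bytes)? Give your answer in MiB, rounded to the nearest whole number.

44,155,535 MiB

42.11 TiB × 1,099,511,627,776 bytes/TiB = 46,300,434,645,647.36 bytes
1 MiB = 2^20 bytes = 1,048,576 bytes
46,300,434,645,647.36 / 1,048,576 = 44,155,535 MiB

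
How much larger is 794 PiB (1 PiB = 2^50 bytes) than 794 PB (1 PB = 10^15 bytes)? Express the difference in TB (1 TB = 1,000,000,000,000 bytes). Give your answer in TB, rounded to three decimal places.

794 PiB = 794 × 1,125,899,906,842,624 = 893,964,526,033,043,456 bytes
794 PB = 794 × 1,000,000,000,000,000 = 794,000,000,000,000,000 bytes
difference = 99,964,526,033,043,456 bytes
99,964,526,033,043,456 / 1,000,000,000,000 = 99,964.526 TB

99,964.526 TB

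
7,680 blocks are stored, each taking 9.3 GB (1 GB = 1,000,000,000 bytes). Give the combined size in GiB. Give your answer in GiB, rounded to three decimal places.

Total = 7,680 × 9.3 GB = 71,424 GB
= 71,424 × 1,000,000,000 bytes = 71,424,000,000,000 bytes
1 GiB = 1,073,741,824 bytes
71,424,000,000,000 / 1,073,741,824 = 66,518.784 GiB

66,518.784 GiB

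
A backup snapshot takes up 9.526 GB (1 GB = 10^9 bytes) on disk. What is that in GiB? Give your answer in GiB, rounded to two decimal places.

8.87 GiB

9.526 GB = 9.526 × 10^9 bytes = 9,526,000,000 bytes
1 GiB = 1,073,741,824 bytes
9,526,000,000 / 1,073,741,824 = 8.87 GiB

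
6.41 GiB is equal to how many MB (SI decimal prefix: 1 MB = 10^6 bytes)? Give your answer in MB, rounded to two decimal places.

6.41 GiB = 6.41 × 2^30 bytes = 6,882,685,091.84 bytes
1 MB = 10^6 bytes = 1,000,000 bytes
6,882,685,091.84 / 1,000,000 = 6,882.69 MB

6,882.69 MB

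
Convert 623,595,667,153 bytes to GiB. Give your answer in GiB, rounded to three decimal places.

623,595,667,153 bytes given.
1 GiB = 1,073,741,824 bytes
623,595,667,153 / 1,073,741,824 = 580.769 GiB

580.769 GiB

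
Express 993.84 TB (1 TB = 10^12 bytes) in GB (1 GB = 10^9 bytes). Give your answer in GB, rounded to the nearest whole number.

993.84 TB = 993.84 × 10^12 bytes = 993,840,000,000,000 bytes
1 GB = 10^9 bytes = 1,000,000,000 bytes
993,840,000,000,000 / 1,000,000,000 = 993,840 GB

993,840 GB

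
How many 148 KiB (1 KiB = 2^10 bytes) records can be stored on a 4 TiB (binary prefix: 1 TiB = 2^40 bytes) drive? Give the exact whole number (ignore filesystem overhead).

29,020,049

Capacity: 4 TiB = 4,398,046,511,104 bytes
Per item: 148 KiB = 151,552 bytes
⌊4,398,046,511,104 / 151,552⌋ = 29,020,049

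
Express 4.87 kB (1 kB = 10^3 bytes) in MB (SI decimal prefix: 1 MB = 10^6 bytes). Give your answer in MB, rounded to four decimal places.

0.0049 MB

4.87 kB = 4.87 × 10^3 bytes = 4,870 bytes
1 MB = 10^6 bytes = 1,000,000 bytes
4,870 / 1,000,000 = 0.0049 MB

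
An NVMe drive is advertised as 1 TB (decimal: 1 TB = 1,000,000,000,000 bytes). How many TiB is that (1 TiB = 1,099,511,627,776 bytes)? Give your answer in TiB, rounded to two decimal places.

1 TB = 1 × 10^12 bytes = 1,000,000,000,000 bytes
1 TiB = 2^40 bytes = 1,099,511,627,776 bytes
1,000,000,000,000 / 1,099,511,627,776 = 0.91 TiB

0.91 TiB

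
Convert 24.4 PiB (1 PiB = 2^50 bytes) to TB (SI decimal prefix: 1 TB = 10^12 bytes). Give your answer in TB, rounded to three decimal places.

27,471.958 TB

24.4 PiB = 24.4 × 2^50 bytes = 27,471,957,726,960,025.6 bytes
1 TB = 1,000,000,000,000 bytes
27,471,957,726,960,025.6 / 1,000,000,000,000 = 27,471.958 TB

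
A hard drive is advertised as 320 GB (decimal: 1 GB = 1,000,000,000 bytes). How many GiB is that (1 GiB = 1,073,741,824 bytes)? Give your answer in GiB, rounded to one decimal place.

320 GB = 320 × 10^9 bytes = 320,000,000,000 bytes
1 GiB = 2^30 bytes = 1,073,741,824 bytes
320,000,000,000 / 1,073,741,824 = 298.0 GiB

298.0 GiB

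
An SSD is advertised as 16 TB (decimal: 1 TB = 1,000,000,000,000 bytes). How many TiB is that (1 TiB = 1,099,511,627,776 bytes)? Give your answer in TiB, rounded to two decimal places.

14.55 TiB

16 TB × 1,000,000,000,000 bytes/TB = 16,000,000,000,000 bytes
1 TiB = 1,099,511,627,776 bytes
16,000,000,000,000 / 1,099,511,627,776 = 14.55 TiB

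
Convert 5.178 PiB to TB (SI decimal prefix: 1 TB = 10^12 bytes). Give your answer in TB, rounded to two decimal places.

5,829.91 TB

5.178 PiB × 1,125,899,906,842,624 bytes/PiB = 5,829,909,717,631,107.072 bytes
1 TB = 10^12 bytes = 1,000,000,000,000 bytes
5,829,909,717,631,107.072 / 1,000,000,000,000 = 5,829.91 TB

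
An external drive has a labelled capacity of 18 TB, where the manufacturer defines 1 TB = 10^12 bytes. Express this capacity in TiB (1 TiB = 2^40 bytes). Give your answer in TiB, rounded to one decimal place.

16.4 TiB

18 TB × 1,000,000,000,000 bytes/TB = 18,000,000,000,000 bytes
1 TiB = 2^40 bytes = 1,099,511,627,776 bytes
18,000,000,000,000 / 1,099,511,627,776 = 16.4 TiB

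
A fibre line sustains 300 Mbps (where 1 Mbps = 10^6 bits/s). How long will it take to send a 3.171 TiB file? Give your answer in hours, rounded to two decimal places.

25.83 hours

3.171 TiB = 3,486,551,371,677.696 bytes = 27,892,410,973,421.568 bits
300 Mbps = 300,000,000 bits/s
time = 27,892,410,973,421.568 / 300,000,000 = 92,974.7032 s
92,974.7032 s / 3600 = 25.83 hours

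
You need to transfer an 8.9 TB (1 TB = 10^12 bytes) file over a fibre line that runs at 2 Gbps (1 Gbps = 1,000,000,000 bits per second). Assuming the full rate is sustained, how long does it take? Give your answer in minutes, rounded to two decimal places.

593.33 minutes

8.9 TB = 8,900,000,000,000 bytes = 71,200,000,000,000 bits
2 Gbps = 2,000,000,000 bits/s
time = 71,200,000,000,000 / 2,000,000,000 = 35,600.000 s
35,600.000 s / 60 = 593.33 minutes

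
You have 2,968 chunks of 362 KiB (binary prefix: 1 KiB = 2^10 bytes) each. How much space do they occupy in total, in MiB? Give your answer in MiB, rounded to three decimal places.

1,049.234 MiB

Total = 2,968 × 362 KiB = 1,074,416 KiB
= 1,074,416 × 1,024 bytes = 1,100,201,984 bytes
1 MiB = 1,048,576 bytes
1,100,201,984 / 1,048,576 = 1,049.234 MiB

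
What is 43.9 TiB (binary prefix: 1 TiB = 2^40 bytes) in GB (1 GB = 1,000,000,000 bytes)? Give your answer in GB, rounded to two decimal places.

48,268.56 GB

43.9 TiB × 1,099,511,627,776 bytes/TiB = 48,268,560,459,366.4 bytes
1 GB = 1,000,000,000 bytes
48,268,560,459,366.4 / 1,000,000,000 = 48,268.56 GB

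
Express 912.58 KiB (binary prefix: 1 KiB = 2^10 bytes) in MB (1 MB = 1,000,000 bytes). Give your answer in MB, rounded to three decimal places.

0.934 MB

912.58 KiB × 1,024 bytes/KiB = 934,481.92 bytes
1 MB = 10^6 bytes = 1,000,000 bytes
934,481.92 / 1,000,000 = 0.934 MB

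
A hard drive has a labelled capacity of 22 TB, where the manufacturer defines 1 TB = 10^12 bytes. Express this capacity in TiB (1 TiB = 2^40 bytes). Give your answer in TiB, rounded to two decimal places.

20.01 TiB

22 TB = 22 × 10^12 bytes = 22,000,000,000,000 bytes
1 TiB = 1,099,511,627,776 bytes
22,000,000,000,000 / 1,099,511,627,776 = 20.01 TiB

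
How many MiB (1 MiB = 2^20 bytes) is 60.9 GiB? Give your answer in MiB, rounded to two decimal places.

62,361.60 MiB

60.9 GiB = 60.9 × 2^30 bytes = 65,390,877,081.6 bytes
1 MiB = 2^20 bytes = 1,048,576 bytes
65,390,877,081.6 / 1,048,576 = 62,361.60 MiB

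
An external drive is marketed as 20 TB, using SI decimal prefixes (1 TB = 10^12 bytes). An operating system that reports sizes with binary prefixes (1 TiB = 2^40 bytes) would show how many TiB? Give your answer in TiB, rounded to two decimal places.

20 TB = 20 × 10^12 bytes = 20,000,000,000,000 bytes
1 TiB = 1,099,511,627,776 bytes
20,000,000,000,000 / 1,099,511,627,776 = 18.19 TiB

18.19 TiB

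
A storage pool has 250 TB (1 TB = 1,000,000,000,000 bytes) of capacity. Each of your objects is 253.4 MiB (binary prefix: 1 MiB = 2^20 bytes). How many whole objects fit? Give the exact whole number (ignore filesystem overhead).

940,878

Capacity: 250 TB = 250,000,000,000,000 bytes
Per item: 253.4 MiB = 265,709,158.4 bytes
⌊250,000,000,000,000 / 265,709,158.4⌋ = 940,878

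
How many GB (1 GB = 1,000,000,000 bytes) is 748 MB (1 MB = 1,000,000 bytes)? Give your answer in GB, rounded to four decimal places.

0.7480 GB

748 MB = 748 × 10^6 bytes = 748,000,000 bytes
1 GB = 10^9 bytes = 1,000,000,000 bytes
748,000,000 / 1,000,000,000 = 0.7480 GB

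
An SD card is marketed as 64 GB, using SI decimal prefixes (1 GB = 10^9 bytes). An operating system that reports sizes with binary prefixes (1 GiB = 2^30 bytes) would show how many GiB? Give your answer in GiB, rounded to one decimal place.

59.6 GiB

64 GB × 1,000,000,000 bytes/GB = 64,000,000,000 bytes
1 GiB = 1,073,741,824 bytes
64,000,000,000 / 1,073,741,824 = 59.6 GiB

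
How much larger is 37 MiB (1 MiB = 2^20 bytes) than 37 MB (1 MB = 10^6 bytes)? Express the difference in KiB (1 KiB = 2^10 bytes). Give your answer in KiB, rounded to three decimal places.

37 MiB = 37 × 1,048,576 = 38,797,312 bytes
37 MB = 37 × 1,000,000 = 37,000,000 bytes
difference = 1,797,312 bytes
1,797,312 / 1,024 = 1,755.188 KiB

1,755.188 KiB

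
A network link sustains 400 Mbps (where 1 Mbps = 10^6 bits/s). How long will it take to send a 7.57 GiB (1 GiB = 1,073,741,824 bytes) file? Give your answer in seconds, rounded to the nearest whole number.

7.57 GiB = 8,128,225,607.68 bytes = 65,025,804,861.44 bits
400 Mbps = 400,000,000 bits/s
time = 65,025,804,861.44 / 400,000,000 = 163 s

163 seconds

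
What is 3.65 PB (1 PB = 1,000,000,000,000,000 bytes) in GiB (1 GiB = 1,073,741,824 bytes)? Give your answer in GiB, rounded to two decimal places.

3,399,327.40 GiB

3.65 PB = 3.65 × 10^15 bytes = 3,650,000,000,000,000 bytes
1 GiB = 2^30 bytes = 1,073,741,824 bytes
3,650,000,000,000,000 / 1,073,741,824 = 3,399,327.40 GiB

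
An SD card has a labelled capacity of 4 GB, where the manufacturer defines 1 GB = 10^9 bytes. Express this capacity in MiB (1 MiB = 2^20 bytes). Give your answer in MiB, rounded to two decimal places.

4 GB = 4 × 10^9 bytes = 4,000,000,000 bytes
1 MiB = 2^20 bytes = 1,048,576 bytes
4,000,000,000 / 1,048,576 = 3,814.70 MiB

3,814.70 MiB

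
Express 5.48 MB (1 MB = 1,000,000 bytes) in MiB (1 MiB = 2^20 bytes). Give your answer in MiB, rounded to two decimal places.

5.23 MiB

5.48 MB × 1,000,000 bytes/MB = 5,480,000 bytes
1 MiB = 1,048,576 bytes
5,480,000 / 1,048,576 = 5.23 MiB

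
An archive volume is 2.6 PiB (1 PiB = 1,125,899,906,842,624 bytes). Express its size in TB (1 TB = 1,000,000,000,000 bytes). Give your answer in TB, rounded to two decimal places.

2.6 PiB = 2.6 × 2^50 bytes = 2,927,339,757,790,822.4 bytes
1 TB = 1,000,000,000,000 bytes
2,927,339,757,790,822.4 / 1,000,000,000,000 = 2,927.34 TB

2,927.34 TB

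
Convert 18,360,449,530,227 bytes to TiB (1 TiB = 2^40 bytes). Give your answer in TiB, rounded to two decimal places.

16.70 TiB

18,360,449,530,227 bytes given.
1 TiB = 2^40 bytes = 1,099,511,627,776 bytes
18,360,449,530,227 / 1,099,511,627,776 = 16.70 TiB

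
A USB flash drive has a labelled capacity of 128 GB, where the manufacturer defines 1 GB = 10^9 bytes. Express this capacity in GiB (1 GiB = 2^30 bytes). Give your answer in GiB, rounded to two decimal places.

119.21 GiB

128 GB × 1,000,000,000 bytes/GB = 128,000,000,000 bytes
1 GiB = 1,073,741,824 bytes
128,000,000,000 / 1,073,741,824 = 119.21 GiB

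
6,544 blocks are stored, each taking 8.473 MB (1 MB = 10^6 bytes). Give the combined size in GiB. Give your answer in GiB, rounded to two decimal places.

Total = 6,544 × 8.473 MB = 55447.312 MB
= 55447.312 × 1,000,000 bytes = 55,447,312,000 bytes
1 GiB = 1,073,741,824 bytes
55,447,312,000 / 1,073,741,824 = 51.64 GiB

51.64 GiB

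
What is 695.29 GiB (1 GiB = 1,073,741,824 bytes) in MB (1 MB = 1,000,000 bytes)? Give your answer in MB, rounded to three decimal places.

746,561.953 MB

695.29 GiB = 695.29 × 2^30 bytes = 746,561,952,808.96 bytes
1 MB = 10^6 bytes = 1,000,000 bytes
746,561,952,808.96 / 1,000,000 = 746,561.953 MB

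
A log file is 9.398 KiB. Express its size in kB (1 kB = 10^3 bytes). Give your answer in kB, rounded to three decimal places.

9.624 kB

9.398 KiB = 9.398 × 2^10 bytes = 9,623.552 bytes
1 kB = 1,000 bytes
9,623.552 / 1,000 = 9.624 kB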